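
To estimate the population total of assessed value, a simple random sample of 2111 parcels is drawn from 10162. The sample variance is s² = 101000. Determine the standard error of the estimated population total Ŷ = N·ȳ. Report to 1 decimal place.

Var(Ŷ) = N²·Var(ȳ) = N²·(1 − n/N)·s²/n.
f = 2111/10162 = 0.20773470; Var(ȳ) = 0.79226530·101000/2111 = 37.905635.
Var(Ŷ) = 10162² · 37.905635 = 3.9143726 × 10^9.
SE(Ŷ) = √(3.9143726 × 10^9) = 62564.9.

62564.9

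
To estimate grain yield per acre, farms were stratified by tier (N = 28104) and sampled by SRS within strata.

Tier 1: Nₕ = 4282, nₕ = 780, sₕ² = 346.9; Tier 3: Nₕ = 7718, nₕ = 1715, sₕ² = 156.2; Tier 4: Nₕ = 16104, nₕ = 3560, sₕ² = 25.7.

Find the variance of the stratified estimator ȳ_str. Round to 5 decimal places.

0.01563

Var(ȳ_str) = Σₕ Wₕ²(1 − fₕ)sₕ²/nₕ with Wₕ = Nₕ/N, N = 28104.
Tier 1: Wₕ = 0.15236265; term = 0.15236265²·(1 − 0.18215787)·346.9/780 = 0.0084437668.
Tier 3: Wₕ = 0.27462283; term = 0.27462283²·(1 − 0.22220783)·156.2/1715 = 0.0053426134.
Tier 4: Wₕ = 0.57301452; term = 0.57301452²·(1 − 0.22106309)·25.7/3560 = 0.0018463612.
Sum = 0.015632741.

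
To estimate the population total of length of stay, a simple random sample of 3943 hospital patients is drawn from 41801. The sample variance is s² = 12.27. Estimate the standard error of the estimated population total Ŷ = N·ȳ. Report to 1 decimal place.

2219.1

Var(Ŷ) = N²·Var(ȳ) = N²·(1 − n/N)·s²/n.
f = 3943/41801 = 0.09432789; Var(ȳ) = 0.90567211·12.27/3943 = 0.0028183101.
Var(Ŷ) = 41801² · 0.0028183101 = 4.9244998 × 10^6.
SE(Ŷ) = √(4.9244998 × 10^6) = 2219.1.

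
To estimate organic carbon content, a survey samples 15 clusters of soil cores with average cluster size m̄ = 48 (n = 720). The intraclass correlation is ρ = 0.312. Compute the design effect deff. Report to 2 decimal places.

15.66

deff = 1 + (48 − 1)·0.312 = 1 + 14.664 = 15.664.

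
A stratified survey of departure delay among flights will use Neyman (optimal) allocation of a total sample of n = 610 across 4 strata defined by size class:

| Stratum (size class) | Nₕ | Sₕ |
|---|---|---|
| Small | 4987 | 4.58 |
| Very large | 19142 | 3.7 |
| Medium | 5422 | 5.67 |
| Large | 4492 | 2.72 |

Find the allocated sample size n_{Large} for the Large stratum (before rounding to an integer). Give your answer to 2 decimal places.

54.55

Neyman allocation: nₕ = n·NₕSₕ / Σⱼ NⱼSⱼ.
Σ NⱼSⱼ = 4987·4.58 + 19142·3.7 + 5422·5.67 + 4492·2.72 = 136626.84.
n_{Large} = 610·4492·2.72 / 136626.84 = 54.55.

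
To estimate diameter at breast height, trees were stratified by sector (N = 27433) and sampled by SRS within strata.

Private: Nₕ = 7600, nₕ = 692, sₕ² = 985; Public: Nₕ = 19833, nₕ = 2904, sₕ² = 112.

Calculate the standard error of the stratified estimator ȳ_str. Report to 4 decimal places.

Var(ȳ_str) = Σₕ Wₕ²(1 − fₕ)sₕ²/nₕ with Wₕ = Nₕ/N, N = 27433.
Private: Wₕ = 0.27703860; term = 0.27703860²·(1 − 0.09105263)·985/692 = 0.099300046.
Public: Wₕ = 0.72296140; term = 0.72296140²·(1 − 0.14642263)·112/2904 = 0.017206579.
Sum = 0.11650663.
SE = √(0.11650663) = 0.3413.

0.3413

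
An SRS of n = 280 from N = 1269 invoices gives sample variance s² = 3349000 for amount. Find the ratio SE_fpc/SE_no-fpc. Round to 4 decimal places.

f = n/N = 280/1269 = 0.22064618.
SE_no-fpc = √(s²/n) = 109.36505; SE_fpc = √((1−f)s²/n) = 96.54858.
Ratio = √(1−f) = 0.88281018.

0.8828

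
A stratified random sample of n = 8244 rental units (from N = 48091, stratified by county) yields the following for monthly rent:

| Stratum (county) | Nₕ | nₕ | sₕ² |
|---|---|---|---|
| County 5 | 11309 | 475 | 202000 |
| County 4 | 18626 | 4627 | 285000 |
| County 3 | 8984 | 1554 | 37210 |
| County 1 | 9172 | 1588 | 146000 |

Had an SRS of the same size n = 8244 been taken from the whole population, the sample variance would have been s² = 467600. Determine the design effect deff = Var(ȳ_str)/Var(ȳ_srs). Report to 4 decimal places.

Var(ȳ_str) = Σ Wₕ²(1−fₕ)sₕ²/nₕ with Wₕ = Nₕ/48091:
  County 5: (11309/48091)²·(1−475/11309)·202000/475 = 22.529066
  County 4: (18626/48091)²·(1−4627/18626)·285000/4627 = 6.9443941
  County 3: (8984/48091)²·(1−1554/8984)·37210/1554 = 0.69109794
  County 1: (9172/48091)²·(1−1588/9172)·146000/1588 = 2.7652673
  → Var(ȳ_str) = 32.929825.
Var(ȳ_srs) = (1 − 8244/48091)·467600/8244 = 46.996806.
deff = 32.929825 / 46.996806 = 0.7007.

0.7007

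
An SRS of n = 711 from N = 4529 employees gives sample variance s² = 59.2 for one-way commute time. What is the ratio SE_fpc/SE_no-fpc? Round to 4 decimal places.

f = n/N = 711/4529 = 0.15698830.
SE_no-fpc = √(s²/n) = 0.28855331; SE_fpc = √((1−f)s²/n) = 0.26493715.
Ratio = √(1−f) = 0.91815669.

0.9182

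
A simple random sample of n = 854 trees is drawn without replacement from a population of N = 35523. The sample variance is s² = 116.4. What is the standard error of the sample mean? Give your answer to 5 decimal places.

0.36472

Under SRS without replacement, Var(ȳ) = (1 − f)·s²/n with f = n/N = 854/35523 = 0.02404076.
Var(ȳ) = (1 − 0.02404076)·116.4/854 = 0.97595924·0.13629977 = 0.13302302.
SE(ȳ) = √(0.13302302) = 0.36472.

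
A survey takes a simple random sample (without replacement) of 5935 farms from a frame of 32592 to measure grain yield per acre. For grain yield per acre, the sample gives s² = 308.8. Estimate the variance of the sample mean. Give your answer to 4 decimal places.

Under SRS without replacement, Var(ȳ) = (1 − f)·s²/n with f = n/N = 5935/32592 = 0.18209990.
Var(ȳ) = (1 − 0.18209990)·308.8/5935 = 0.81790010·0.052030329 = 0.042555611.

0.0426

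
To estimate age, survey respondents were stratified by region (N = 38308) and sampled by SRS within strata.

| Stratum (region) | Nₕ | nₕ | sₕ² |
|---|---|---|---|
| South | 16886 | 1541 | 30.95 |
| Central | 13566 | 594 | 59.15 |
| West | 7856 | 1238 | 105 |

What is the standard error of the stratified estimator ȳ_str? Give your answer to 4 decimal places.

0.1360

Var(ȳ_str) = Σₕ Wₕ²(1 − fₕ)sₕ²/nₕ with Wₕ = Nₕ/N, N = 38308.
South: Wₕ = 0.44079566; term = 0.44079566²·(1 − 0.09125903)·30.95/1541 = 0.0035462776.
Central: Wₕ = 0.35412969; term = 0.35412969²·(1 − 0.04378594)·59.15/594 = 0.011941203.
West: Wₕ = 0.20507466; term = 0.20507466²·(1 − 0.15758656)·105/1238 = 0.0030048164.
Sum = 0.018492297.
SE = √(0.018492297) = 0.1360.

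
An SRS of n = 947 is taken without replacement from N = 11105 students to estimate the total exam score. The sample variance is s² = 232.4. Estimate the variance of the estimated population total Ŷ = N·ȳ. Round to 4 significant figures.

2.768 × 10^7

Var(Ŷ) = N²·Var(ȳ) = N²·(1 − n/N)·s²/n.
f = 947/11105 = 0.08527690; Var(ȳ) = 0.91472310·232.4/947 = 0.22447904.
Var(Ŷ) = 11105² · 0.22447904 = 2.7682985 × 10^7.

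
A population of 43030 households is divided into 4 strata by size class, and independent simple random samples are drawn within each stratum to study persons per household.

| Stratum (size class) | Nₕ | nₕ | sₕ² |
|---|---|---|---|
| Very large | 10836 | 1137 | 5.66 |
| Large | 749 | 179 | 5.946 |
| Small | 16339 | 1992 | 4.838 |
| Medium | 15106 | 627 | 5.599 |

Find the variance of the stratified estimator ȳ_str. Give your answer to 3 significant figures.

Var(ȳ_str) = Σₕ Wₕ²(1 − fₕ)sₕ²/nₕ with Wₕ = Nₕ/N, N = 43030.
Very large: Wₕ = 0.25182431; term = 0.25182431²·(1 − 0.10492802)·5.66/1137 = 2.8255906 × 10^-4.
Large: Wₕ = 0.01740646; term = 0.01740646²·(1 − 0.23898531)·5.946/179 = 7.6592431 × 10^-6.
Small: Wₕ = 0.37971183; term = 0.37971183²·(1 − 0.12191689)·4.838/1992 = 3.074825 × 10^-4.
Medium: Wₕ = 0.35105740; term = 0.35105740²·(1 − 0.04150669)·5.599/627 = 0.0010548441.
Sum = 0.0016525449.

0.00165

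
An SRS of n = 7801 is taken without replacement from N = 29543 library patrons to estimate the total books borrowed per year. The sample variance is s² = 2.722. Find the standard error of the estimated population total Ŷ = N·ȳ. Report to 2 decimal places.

Var(Ŷ) = N²·Var(ȳ) = N²·(1 − n/N)·s²/n.
f = 7801/29543 = 0.26405578; Var(ȳ) = 0.73594422·2.722/7801 = 2.5679274 × 10^-4.
Var(Ŷ) = 29543² · (2.5679274 × 10^-4) = 224125.84.
SE(Ŷ) = √(224125.84) = 473.42.

473.42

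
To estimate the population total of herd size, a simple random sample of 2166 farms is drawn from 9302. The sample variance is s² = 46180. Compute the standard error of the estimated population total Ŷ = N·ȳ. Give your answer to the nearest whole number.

Var(Ŷ) = N²·Var(ȳ) = N²·(1 − n/N)·s²/n.
f = 2166/9302 = 0.23285315; Var(ȳ) = 0.76714685·46180/2166 = 16.355883.
Var(Ŷ) = 9302² · 16.355883 = 1.4152288 × 10^9.
SE(Ŷ) = √(1.4152288 × 10^9) = 37620.

37620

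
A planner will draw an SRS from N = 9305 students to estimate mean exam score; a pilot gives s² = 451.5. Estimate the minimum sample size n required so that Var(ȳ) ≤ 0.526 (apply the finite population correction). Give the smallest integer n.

786

Without fpc, n₀ = s²/D = 451.5/0.526 = 858.3650.
With fpc, (1 − n/N)·s²/n ≤ D requires n ≥ n₀/(1 + n₀/N) = 858.3650/(1 + 858.3650/9305) = 785.8703.
Rounding up, n = 786.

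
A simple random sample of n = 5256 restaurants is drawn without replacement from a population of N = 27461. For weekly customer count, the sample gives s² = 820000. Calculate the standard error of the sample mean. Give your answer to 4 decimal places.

11.2317

Under SRS without replacement, Var(ȳ) = (1 − f)·s²/n with f = n/N = 5256/27461 = 0.19139871.
Var(ȳ) = (1 − 0.19139871)·820000/5256 = 0.80860129·156.01218 = 126.15165.
SE(ȳ) = √(126.15165) = 11.2317.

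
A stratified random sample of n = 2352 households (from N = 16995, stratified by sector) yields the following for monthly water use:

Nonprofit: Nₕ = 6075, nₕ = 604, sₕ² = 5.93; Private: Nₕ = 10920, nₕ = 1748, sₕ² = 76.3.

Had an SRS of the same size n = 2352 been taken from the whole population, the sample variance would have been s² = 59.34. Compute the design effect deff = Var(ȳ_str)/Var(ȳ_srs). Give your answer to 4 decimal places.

Var(ȳ_str) = Σ Wₕ²(1−fₕ)sₕ²/nₕ with Wₕ = Nₕ/16995:
  Nonprofit: (6075/16995)²·(1−604/6075)·5.93/604 = 0.0011297658
  Private: (10920/16995)²·(1−1748/10920)·76.3/1748 = 0.015136569
  → Var(ȳ_str) = 0.016266335.
Var(ȳ_srs) = (1 − 2352/16995)·59.34/2352 = 0.021737977.
deff = 0.016266335 / 0.021737977 = 0.7483.

0.7483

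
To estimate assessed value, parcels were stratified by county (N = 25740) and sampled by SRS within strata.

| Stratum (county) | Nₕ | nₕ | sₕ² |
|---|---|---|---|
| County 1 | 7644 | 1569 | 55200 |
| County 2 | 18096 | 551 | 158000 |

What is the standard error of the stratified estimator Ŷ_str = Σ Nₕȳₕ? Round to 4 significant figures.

Var(Ŷ_str) = Σₕ Nₕ²(1 − fₕ)sₕ²/nₕ.
County 1: 7644²·(1 − 1569/7644)·55200/1569 = 1.6337406 × 10^9.
County 2: 18096²·(1 − 551/18096)·158000/551 = 9.1041928 × 10^10.
Sum = 9.2675669 × 10^10.
SE = √(9.2675669 × 10^10) = 304400.

304400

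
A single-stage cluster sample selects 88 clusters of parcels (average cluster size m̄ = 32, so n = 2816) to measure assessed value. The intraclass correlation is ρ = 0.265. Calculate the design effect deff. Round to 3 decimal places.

9.215

deff = 1 + (32 − 1)·0.265 = 1 + 8.215 = 9.215.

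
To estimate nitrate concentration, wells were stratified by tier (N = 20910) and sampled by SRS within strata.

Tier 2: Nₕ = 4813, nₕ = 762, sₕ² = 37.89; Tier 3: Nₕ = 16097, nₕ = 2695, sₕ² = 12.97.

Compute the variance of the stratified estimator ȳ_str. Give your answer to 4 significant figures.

Var(ȳ_str) = Σₕ Wₕ²(1 − fₕ)sₕ²/nₕ with Wₕ = Nₕ/N, N = 20910.
Tier 2: Wₕ = 0.23017695; term = 0.23017695²·(1 − 0.15832121)·37.89/762 = 0.0022173777.
Tier 3: Wₕ = 0.76982305; term = 0.76982305²·(1 − 0.16742250)·12.97/2695 = 0.0023745849.
Sum = 0.0045919626.

0.004592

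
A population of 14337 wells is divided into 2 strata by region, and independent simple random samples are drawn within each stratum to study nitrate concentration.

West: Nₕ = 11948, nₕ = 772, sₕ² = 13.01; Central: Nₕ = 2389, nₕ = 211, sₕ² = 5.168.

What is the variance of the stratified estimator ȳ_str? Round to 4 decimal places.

Var(ȳ_str) = Σₕ Wₕ²(1 − fₕ)sₕ²/nₕ with Wₕ = Nₕ/N, N = 14337.
West: Wₕ = 0.83336821; term = 0.83336821²·(1 − 0.06461332)·13.01/772 = 0.010947754.
Central: Wₕ = 0.16663179; term = 0.16663179²·(1 − 0.08832147)·5.168/211 = 6.200083 × 10^-4.
Sum = 0.011567762.

0.0116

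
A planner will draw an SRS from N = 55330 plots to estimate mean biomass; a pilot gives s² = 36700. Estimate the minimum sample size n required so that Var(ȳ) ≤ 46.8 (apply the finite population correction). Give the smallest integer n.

Without fpc, n₀ = s²/D = 36700/46.8 = 784.1880.
With fpc, (1 − n/N)·s²/n ≤ D requires n ≥ n₀/(1 + n₀/N) = 784.1880/(1 + 784.1880/55330) = 773.2291.
Rounding up, n = 774.

774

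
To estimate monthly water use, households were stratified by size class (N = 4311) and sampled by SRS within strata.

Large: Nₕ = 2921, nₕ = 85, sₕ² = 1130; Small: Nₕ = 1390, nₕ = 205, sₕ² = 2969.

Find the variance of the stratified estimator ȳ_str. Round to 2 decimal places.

Var(ȳ_str) = Σₕ Wₕ²(1 − fₕ)sₕ²/nₕ with Wₕ = Nₕ/N, N = 4311.
Large: Wₕ = 0.67756901; term = 0.67756901²·(1 − 0.02909962)·1130/85 = 5.9257218.
Small: Wₕ = 0.32243099; term = 0.32243099²·(1 − 0.14748201)·2969/205 = 1.283611.
Sum = 7.2093328.

7.21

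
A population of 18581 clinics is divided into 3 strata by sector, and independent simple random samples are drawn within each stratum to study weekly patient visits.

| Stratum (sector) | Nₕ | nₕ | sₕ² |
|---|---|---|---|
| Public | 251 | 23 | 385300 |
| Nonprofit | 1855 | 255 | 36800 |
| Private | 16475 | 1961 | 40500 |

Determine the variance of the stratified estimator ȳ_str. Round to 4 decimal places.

Var(ȳ_str) = Σₕ Wₕ²(1 − fₕ)sₕ²/nₕ with Wₕ = Nₕ/N, N = 18581.
Public: Wₕ = 0.01350842; term = 0.01350842²·(1 − 0.09163347)·385300/23 = 2.7767807.
Nonprofit: Wₕ = 0.09983316; term = 0.09983316²·(1 − 0.13746631)·36800/255 = 1.2406045.
Private: Wₕ = 0.88665841; term = 0.88665841²·(1 − 0.11902883)·40500/1961 = 14.303812.
Sum = 18.321197.

18.3212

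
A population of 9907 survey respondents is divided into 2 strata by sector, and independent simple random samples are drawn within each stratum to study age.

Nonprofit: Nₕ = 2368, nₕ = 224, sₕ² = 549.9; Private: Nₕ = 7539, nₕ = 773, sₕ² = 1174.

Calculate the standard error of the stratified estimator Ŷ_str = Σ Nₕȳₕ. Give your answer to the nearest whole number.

9483

Var(Ŷ_str) = Σₕ Nₕ²(1 − fₕ)sₕ²/nₕ.
Nonprofit: 2368²·(1 − 224/2368)·549.9/224 = 1.2463562 × 10^7.
Private: 7539²·(1 − 773/7539)·1174/773 = 7.747014 × 10^7.
Sum = 8.9933702 × 10^7.
SE = √(8.9933702 × 10^7) = 9483.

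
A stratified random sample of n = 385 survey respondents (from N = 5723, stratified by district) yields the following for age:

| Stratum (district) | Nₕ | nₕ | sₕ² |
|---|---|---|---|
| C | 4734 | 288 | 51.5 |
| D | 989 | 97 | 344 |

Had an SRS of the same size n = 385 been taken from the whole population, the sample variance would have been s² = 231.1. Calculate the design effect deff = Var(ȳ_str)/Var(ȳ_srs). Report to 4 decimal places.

Var(ȳ_str) = Σ Wₕ²(1−fₕ)sₕ²/nₕ with Wₕ = Nₕ/5723:
  C: (4734/5723)²·(1−288/4734)·51.5/288 = 0.11491189
  D: (989/5723)²·(1−97/989)·344/97 = 0.09552133
  → Var(ȳ_str) = 0.21043322.
Var(ȳ_srs) = (1 − 385/5723)·231.1/385 = 0.55987882.
deff = 0.21043322 / 0.55987882 = 0.3759.

0.3759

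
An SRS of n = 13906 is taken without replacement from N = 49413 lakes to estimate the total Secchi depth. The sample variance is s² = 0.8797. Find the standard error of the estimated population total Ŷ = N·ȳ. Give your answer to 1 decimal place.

Var(Ŷ) = N²·Var(ȳ) = N²·(1 − n/N)·s²/n.
f = 13906/49413 = 0.28142392; Var(ȳ) = 0.71857608·0.8797/13906 = 4.5457456 × 10^-5.
Var(Ŷ) = 49413² · (4.5457456 × 10^-5) = 110990.95.
SE(Ŷ) = √(110990.95) = 333.2.

333.2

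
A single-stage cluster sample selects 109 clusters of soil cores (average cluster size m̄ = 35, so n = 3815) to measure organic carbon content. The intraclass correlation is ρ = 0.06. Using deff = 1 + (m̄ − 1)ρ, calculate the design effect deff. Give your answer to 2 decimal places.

3.04

deff = 1 + (35 − 1)·0.06 = 1 + 2.04 = 3.04.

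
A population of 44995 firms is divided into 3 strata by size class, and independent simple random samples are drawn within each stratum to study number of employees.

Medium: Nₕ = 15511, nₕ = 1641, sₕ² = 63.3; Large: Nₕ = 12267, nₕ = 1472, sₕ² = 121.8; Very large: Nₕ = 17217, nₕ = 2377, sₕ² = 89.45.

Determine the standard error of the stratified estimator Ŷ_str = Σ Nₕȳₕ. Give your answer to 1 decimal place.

5373.2

Var(Ŷ_str) = Σₕ Nₕ²(1 − fₕ)sₕ²/nₕ.
Medium: 15511²·(1 − 1641/15511)·63.3/1641 = 8.2987253 × 10^6.
Large: 12267²·(1 − 1472/12267)·121.8/1472 = 1.0957223 × 10^7.
Very large: 17217²·(1 − 2377/17217)·89.45/2377 = 9.6148507 × 10^6.
Sum = 2.8870799 × 10^7.
SE = √(2.8870799 × 10^7) = 5373.2.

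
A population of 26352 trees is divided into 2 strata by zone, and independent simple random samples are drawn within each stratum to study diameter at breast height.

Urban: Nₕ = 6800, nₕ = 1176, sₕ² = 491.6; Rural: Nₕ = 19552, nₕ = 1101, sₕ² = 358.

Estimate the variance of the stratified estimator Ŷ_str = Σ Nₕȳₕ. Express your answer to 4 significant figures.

Var(Ŷ_str) = Σₕ Nₕ²(1 − fₕ)sₕ²/nₕ.
Urban: 6800²·(1 − 1176/6800)·491.6/1176 = 1.5986698 × 10^7.
Rural: 19552²·(1 − 1101/19552)·358/1101 = 1.1730237 × 10^8.
Sum = 1.3328907 × 10^8.

1.333 × 10^8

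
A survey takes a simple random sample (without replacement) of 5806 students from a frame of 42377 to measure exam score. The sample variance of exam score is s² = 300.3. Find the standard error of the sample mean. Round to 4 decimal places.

0.2113

Under SRS without replacement, Var(ȳ) = (1 − f)·s²/n with f = n/N = 5806/42377 = 0.13700828.
Var(ȳ) = (1 − 0.13700828)·300.3/5806 = 0.86299172·0.051722356 = 0.044635965.
SE(ȳ) = √(0.044635965) = 0.2113.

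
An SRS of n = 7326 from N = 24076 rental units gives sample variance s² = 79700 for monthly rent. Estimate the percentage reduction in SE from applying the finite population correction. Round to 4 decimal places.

16.5906

f = n/N = 7326/24076 = 0.30428643.
SE_no-fpc = √(s²/n) = 3.2983421; SE_fpc = √((1−f)s²/n) = 2.7511289.
Ratio = √(1−f) = 0.83409446. Reduction = 100·(1 − 0.83409446) = 16.5906%.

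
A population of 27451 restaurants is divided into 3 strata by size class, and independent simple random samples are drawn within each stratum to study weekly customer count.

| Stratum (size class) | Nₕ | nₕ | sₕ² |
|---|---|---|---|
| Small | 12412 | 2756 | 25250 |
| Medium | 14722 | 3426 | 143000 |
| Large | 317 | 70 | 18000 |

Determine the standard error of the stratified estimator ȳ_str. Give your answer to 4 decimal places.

3.2704

Var(ȳ_str) = Σₕ Wₕ²(1 − fₕ)sₕ²/nₕ with Wₕ = Nₕ/N, N = 27451.
Small: Wₕ = 0.45215111; term = 0.45215111²·(1 − 0.22204318)·25250/2756 = 1.457152.
Medium: Wₕ = 0.53630105; term = 0.53630105²·(1 − 0.23271295)·143000/3426 = 9.2113617.
Large: Wₕ = 0.01154785; term = 0.01154785²·(1 − 0.22082019)·18000/70 = 0.02671864.
Sum = 10.695232.
SE = √(10.695232) = 3.2704.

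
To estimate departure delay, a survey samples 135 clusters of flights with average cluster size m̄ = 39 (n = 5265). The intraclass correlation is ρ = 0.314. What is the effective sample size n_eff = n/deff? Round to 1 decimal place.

deff = 1 + (39 − 1)·0.314 = 1 + 11.932 = 12.932.
n_eff = 5265 / 12.932 = 407.1.

407.1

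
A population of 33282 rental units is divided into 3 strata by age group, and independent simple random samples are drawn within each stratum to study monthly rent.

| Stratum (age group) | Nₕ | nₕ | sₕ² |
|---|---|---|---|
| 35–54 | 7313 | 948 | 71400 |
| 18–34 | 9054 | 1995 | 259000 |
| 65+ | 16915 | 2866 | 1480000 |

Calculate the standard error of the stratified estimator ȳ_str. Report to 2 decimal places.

11.02

Var(ȳ_str) = Σₕ Wₕ²(1 − fₕ)sₕ²/nₕ with Wₕ = Nₕ/N, N = 33282.
35–54: Wₕ = 0.21972838; term = 0.21972838²·(1 − 0.12963216)·71400/948 = 3.1649367.
18–34: Wₕ = 0.27203894; term = 0.27203894²·(1 − 0.22034460)·259000/1995 = 7.4906879.
65+: Wₕ = 0.50823268; term = 0.50823268²·(1 − 0.16943541)·1480000/2866 = 110.7858.
Sum = 121.44142.
SE = √(121.44142) = 11.02.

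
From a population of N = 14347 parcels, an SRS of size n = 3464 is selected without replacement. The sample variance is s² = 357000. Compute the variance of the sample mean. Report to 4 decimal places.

78.1768

Under SRS without replacement, Var(ȳ) = (1 − f)·s²/n with f = n/N = 3464/14347 = 0.24144420.
Var(ȳ) = (1 − 0.24144420)·357000/3464 = 0.75855580·103.06005 = 78.176795.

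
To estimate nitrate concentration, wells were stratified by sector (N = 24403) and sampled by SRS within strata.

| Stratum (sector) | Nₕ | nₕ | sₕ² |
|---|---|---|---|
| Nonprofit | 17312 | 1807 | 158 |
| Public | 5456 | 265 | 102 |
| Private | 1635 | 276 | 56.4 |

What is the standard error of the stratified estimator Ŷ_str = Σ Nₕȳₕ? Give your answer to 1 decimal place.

Var(Ŷ_str) = Σₕ Nₕ²(1 − fₕ)sₕ²/nₕ.
Nonprofit: 17312²·(1 − 1807/17312)·158/1807 = 2.3470263 × 10^7.
Public: 5456²·(1 − 265/5456)·102/265 = 1.0901335 × 10^7.
Private: 1635²·(1 − 276/1635)·56.4/276 = 454053.72.
Sum = 3.4825652 × 10^7.
SE = √(3.4825652 × 10^7) = 5901.3.

5901.3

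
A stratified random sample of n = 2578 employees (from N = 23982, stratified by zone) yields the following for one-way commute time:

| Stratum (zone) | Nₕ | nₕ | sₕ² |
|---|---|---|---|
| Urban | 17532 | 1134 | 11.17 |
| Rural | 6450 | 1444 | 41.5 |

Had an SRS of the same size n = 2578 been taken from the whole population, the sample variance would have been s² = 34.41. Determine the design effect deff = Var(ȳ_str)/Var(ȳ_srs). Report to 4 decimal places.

0.5488

Var(ȳ_str) = Σ Wₕ²(1−fₕ)sₕ²/nₕ with Wₕ = Nₕ/23982:
  Urban: (17532/23982)²·(1−1134/17532)·11.17/1134 = 0.0049237009
  Rural: (6450/23982)²·(1−1444/6450)·41.5/1444 = 0.0016134692
  → Var(ȳ_str) = 0.0065371701.
Var(ȳ_srs) = (1 − 2578/23982)·34.41/2578 = 0.01191273.
deff = 0.0065371701 / 0.01191273 = 0.5488.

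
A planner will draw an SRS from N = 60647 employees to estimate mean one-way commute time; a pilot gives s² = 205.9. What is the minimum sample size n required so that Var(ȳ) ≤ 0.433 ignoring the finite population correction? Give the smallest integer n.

Without fpc, n₀ = s²/D = 205.9/0.433 = 475.5196.
Rounding up, n = 476.

476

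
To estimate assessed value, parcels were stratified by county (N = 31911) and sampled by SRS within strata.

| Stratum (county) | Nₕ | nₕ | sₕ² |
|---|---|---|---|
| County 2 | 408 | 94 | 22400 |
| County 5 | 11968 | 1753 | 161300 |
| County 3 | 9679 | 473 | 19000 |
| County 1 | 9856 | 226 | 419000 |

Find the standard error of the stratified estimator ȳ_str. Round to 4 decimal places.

Var(ȳ_str) = Σₕ Wₕ²(1 − fₕ)sₕ²/nₕ with Wₕ = Nₕ/N, N = 31911.
County 2: Wₕ = 0.01278556; term = 0.01278556²·(1 − 0.23039216)·22400/94 = 0.029979829.
County 5: Wₕ = 0.37504309; term = 0.37504309²·(1 − 0.14647393)·161300/1753 = 11.046675.
County 3: Wₕ = 0.30331234; term = 0.30331234²·(1 − 0.04886868)·19000/473 = 3.514901.
County 1: Wₕ = 0.30885901; term = 0.30885901²·(1 − 0.02293019)·419000/226 = 172.80318.
Sum = 187.39474.
SE = √(187.39474) = 13.6892.

13.6892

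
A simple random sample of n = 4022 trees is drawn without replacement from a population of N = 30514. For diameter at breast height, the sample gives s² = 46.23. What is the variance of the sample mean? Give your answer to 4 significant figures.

0.009979

Under SRS without replacement, Var(ȳ) = (1 − f)·s²/n with f = n/N = 4022/30514 = 0.13180835.
Var(ȳ) = (1 − 0.13180835)·46.23/4022 = 0.86819165·0.011494281 = 0.0099792392.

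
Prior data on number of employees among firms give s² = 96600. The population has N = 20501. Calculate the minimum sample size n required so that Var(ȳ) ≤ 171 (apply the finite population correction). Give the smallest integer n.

550

Without fpc, n₀ = s²/D = 96600/171 = 564.9123.
With fpc, (1 − n/N)·s²/n ≤ D requires n ≥ n₀/(1 + n₀/N) = 564.9123/(1 + 564.9123/20501) = 549.7634.
Rounding up, n = 550.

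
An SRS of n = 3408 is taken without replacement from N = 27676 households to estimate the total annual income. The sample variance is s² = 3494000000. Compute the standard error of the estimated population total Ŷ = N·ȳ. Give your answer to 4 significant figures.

2.624 × 10^7

Var(Ŷ) = N²·Var(ȳ) = N²·(1 − n/N)·s²/n.
f = 3408/27676 = 0.12313918; Var(ȳ) = 0.87686082·3494000000/3408 = 898988.17.
Var(Ŷ) = 27676² · 898988.17 = 6.8858986 × 10^14.
SE(Ŷ) = √(6.8858986 × 10^14) = 2.624 × 10^7.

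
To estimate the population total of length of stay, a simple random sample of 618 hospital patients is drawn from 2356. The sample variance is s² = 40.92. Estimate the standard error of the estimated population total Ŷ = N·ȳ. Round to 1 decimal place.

520.7

Var(Ŷ) = N²·Var(ȳ) = N²·(1 − n/N)·s²/n.
f = 618/2356 = 0.26230900; Var(ȳ) = 0.73769100·40.92/618 = 0.048845171.
Var(Ŷ) = 2356² · 0.048845171 = 271126.65.
SE(Ŷ) = √(271126.65) = 520.7.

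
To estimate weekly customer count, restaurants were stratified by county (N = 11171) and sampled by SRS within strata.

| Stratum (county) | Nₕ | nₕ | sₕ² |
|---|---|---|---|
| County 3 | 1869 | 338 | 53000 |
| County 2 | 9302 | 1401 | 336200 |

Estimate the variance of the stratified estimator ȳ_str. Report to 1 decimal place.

Var(ȳ_str) = Σₕ Wₕ²(1 − fₕ)sₕ²/nₕ with Wₕ = Nₕ/N, N = 11171.
County 3: Wₕ = 0.16730821; term = 0.16730821²·(1 − 0.18084537)·53000/338 = 3.5955022.
County 2: Wₕ = 0.83269179; term = 0.83269179²·(1 − 0.15061277)·336200/1401 = 141.32984.
Sum = 144.92534.

144.9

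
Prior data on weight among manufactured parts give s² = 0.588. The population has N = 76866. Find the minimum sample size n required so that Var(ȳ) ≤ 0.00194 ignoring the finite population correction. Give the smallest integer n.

304

Without fpc, n₀ = s²/D = 0.588/0.00194 = 303.0928.
Rounding up, n = 304.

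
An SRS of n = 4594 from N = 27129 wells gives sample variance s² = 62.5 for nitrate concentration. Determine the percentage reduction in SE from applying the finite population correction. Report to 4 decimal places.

f = n/N = 4594/27129 = 0.16933908.
SE_no-fpc = √(s²/n) = 0.11663919; SE_fpc = √((1−f)s²/n) = 0.10630566.
Ratio = √(1−f) = 0.91140601. Reduction = 100·(1 − 0.91140601) = 8.8594%.

8.8594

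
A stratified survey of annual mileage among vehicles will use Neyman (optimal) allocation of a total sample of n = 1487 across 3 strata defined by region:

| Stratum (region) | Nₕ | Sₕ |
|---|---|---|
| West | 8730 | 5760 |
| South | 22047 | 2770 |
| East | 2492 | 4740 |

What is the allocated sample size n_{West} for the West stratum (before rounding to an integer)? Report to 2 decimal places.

Neyman allocation: nₕ = n·NₕSₕ / Σⱼ NⱼSⱼ.
Σ NⱼSⱼ = 8730·5760 + 22047·2770 + 2492·4740 = 1.2316707 × 10^8.
n_{West} = 1487·8730·5760 / (1.2316707 × 10^8) = 607.09.

607.09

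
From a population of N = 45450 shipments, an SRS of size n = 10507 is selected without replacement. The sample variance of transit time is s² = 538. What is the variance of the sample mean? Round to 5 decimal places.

0.03937

Under SRS without replacement, Var(ȳ) = (1 − f)·s²/n with f = n/N = 10507/45450 = 0.23117712.
Var(ȳ) = (1 − 0.23117712)·538/10507 = 0.76882288·0.051203959 = 0.039366776.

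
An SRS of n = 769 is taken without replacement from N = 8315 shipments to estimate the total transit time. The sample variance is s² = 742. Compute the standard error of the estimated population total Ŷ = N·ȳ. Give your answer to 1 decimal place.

7780.9

Var(Ŷ) = N²·Var(ȳ) = N²·(1 − n/N)·s²/n.
f = 769/8315 = 0.09248346; Var(ȳ) = 0.90751654·742/769 = 0.87565315.
Var(Ŷ) = 8315² · 0.87565315 = 6.054198 × 10^7.
SE(Ŷ) = √(6.054198 × 10^7) = 7780.9.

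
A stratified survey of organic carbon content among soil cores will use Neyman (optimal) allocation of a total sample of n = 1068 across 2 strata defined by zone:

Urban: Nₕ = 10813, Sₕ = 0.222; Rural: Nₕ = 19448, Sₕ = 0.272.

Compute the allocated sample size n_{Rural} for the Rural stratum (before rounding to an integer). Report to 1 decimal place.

Neyman allocation: nₕ = n·NₕSₕ / Σⱼ NⱼSⱼ.
Σ NⱼSⱼ = 10813·0.222 + 19448·0.272 = 7690.342.
n_{Rural} = 1068·19448·0.272 / 7690.342 = 734.6.

734.6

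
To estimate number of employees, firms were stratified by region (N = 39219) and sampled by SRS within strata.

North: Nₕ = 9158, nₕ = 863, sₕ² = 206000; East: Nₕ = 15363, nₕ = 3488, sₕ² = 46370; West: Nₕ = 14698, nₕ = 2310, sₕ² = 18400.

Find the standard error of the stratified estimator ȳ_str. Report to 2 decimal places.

Var(ȳ_str) = Σₕ Wₕ²(1 − fₕ)sₕ²/nₕ with Wₕ = Nₕ/N, N = 39219.
North: Wₕ = 0.23350927; term = 0.23350927²·(1 − 0.09423455)·206000/863 = 11.789094.
East: Wₕ = 0.39172340; term = 0.39172340²·(1 − 0.22703899)·46370/3488 = 1.5768023.
West: Wₕ = 0.37476733; term = 0.37476733²·(1 − 0.15716424)·18400/2310 = 0.94291436.
Sum = 14.308811.
SE = √(14.308811) = 3.78.

3.78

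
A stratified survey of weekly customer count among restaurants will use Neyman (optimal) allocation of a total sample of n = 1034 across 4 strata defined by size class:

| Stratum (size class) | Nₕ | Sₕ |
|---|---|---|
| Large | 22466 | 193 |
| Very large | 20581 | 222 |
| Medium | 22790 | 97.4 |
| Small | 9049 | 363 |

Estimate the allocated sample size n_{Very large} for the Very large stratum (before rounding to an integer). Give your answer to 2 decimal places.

Neyman allocation: nₕ = n·NₕSₕ / Σⱼ NⱼSⱼ.
Σ NⱼSⱼ = 22466·193 + 20581·222 + 22790·97.4 + 9049·363 = 1.4409453 × 10^7.
n_{Very large} = 1034·20581·222 / (1.4409453 × 10^7) = 327.86.

327.86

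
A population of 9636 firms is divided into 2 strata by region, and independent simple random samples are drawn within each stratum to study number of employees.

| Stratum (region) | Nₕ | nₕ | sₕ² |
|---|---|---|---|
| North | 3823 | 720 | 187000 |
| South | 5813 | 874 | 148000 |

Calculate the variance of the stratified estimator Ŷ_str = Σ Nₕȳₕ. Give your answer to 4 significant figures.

7.943 × 10^9

Var(Ŷ_str) = Σₕ Nₕ²(1 − fₕ)sₕ²/nₕ.
North: 3823²·(1 − 720/3823)·187000/720 = 3.0810247 × 10^9.
South: 5813²·(1 − 874/5813)·148000/874 = 4.8617165 × 10^9.
Sum = 7.9427412 × 10^9.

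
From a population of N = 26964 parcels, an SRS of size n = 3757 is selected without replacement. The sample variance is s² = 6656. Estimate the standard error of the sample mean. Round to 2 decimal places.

Under SRS without replacement, Var(ȳ) = (1 − f)·s²/n with f = n/N = 3757/26964 = 0.13933393.
Var(ȳ) = (1 − 0.13933393)·6656/3757 = 0.86066607·1.7716263 = 1.5247786.
SE(ȳ) = √(1.5247786) = 1.23.

1.23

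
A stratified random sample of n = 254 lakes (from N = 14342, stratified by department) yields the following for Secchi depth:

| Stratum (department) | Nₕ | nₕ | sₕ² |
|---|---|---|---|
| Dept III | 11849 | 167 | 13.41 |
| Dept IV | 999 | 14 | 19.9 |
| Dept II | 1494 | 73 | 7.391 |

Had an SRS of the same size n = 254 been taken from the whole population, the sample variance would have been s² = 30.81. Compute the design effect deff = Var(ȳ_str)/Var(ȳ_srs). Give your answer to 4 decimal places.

Var(ȳ_str) = Σ Wₕ²(1−fₕ)sₕ²/nₕ with Wₕ = Nₕ/14342:
  Dept III: (11849/14342)²·(1−167/11849)·13.41/167 = 0.054037067
  Dept IV: (999/14342)²·(1−14/999)·19.9/14 = 0.0067999751
  Dept II: (1494/14342)²·(1−73/1494)·7.391/73 = 0.0010449742
  → Var(ȳ_str) = 0.061882016.
Var(ȳ_srs) = (1 − 254/14342)·30.81/254 = 0.11915098.
deff = 0.061882016 / 0.11915098 = 0.5194.

0.5194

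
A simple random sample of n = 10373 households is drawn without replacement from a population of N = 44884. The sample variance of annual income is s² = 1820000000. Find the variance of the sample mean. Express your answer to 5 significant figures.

Under SRS without replacement, Var(ȳ) = (1 − f)·s²/n with f = n/N = 10373/44884 = 0.23110685.
Var(ȳ) = (1 − 0.23110685)·1820000000/10373 = 0.76889315·175455.51 = 134906.54.

134910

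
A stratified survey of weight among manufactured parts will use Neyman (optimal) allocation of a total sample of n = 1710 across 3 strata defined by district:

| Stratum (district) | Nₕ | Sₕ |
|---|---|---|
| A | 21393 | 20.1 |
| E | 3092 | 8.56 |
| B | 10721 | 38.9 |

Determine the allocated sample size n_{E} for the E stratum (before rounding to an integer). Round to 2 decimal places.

51.81

Neyman allocation: nₕ = n·NₕSₕ / Σⱼ NⱼSⱼ.
Σ NⱼSⱼ = 21393·20.1 + 3092·8.56 + 10721·38.9 = 873513.72.
n_{E} = 1710·3092·8.56 / 873513.72 = 51.81.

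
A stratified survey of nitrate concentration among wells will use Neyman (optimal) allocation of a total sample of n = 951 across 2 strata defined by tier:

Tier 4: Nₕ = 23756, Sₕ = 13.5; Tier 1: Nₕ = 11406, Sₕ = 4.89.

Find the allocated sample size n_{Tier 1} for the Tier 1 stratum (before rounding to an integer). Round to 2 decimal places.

140.89

Neyman allocation: nₕ = n·NₕSₕ / Σⱼ NⱼSⱼ.
Σ NⱼSⱼ = 23756·13.5 + 11406·4.89 = 376481.34.
n_{Tier 1} = 951·11406·4.89 / 376481.34 = 140.89.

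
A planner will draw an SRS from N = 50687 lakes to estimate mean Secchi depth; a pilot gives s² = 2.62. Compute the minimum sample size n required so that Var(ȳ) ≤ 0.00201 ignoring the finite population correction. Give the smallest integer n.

1304

Without fpc, n₀ = s²/D = 2.62/0.00201 = 1303.4826.
Rounding up, n = 1304.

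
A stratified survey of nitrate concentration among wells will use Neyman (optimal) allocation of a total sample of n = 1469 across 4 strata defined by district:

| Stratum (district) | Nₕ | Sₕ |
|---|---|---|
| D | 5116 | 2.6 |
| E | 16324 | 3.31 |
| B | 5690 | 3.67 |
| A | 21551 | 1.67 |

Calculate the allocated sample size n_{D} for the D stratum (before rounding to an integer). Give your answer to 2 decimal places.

Neyman allocation: nₕ = n·NₕSₕ / Σⱼ NⱼSⱼ.
Σ NⱼSⱼ = 5116·2.6 + 16324·3.31 + 5690·3.67 + 21551·1.67 = 124206.51.
n_{D} = 1469·5116·2.6 / 124206.51 = 157.32.

157.32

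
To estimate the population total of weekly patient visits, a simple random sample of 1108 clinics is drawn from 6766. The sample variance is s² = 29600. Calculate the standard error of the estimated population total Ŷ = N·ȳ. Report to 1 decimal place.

Var(Ŷ) = N²·Var(ȳ) = N²·(1 − n/N)·s²/n.
f = 1108/6766 = 0.16375998; Var(ȳ) = 0.83624002·29600/1108 = 22.339986.
Var(Ŷ) = 6766² · 22.339986 = 1.0226968 × 10^9.
SE(Ŷ) = √(1.0226968 × 10^9) = 31979.6.

31979.6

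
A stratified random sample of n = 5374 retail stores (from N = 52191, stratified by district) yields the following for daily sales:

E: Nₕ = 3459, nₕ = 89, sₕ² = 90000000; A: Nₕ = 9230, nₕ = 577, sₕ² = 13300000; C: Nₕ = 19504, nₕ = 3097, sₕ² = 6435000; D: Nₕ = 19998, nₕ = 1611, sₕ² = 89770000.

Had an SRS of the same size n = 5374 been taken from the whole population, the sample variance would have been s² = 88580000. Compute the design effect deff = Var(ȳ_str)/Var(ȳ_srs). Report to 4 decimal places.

0.8636

Var(ȳ_str) = Σ Wₕ²(1−fₕ)sₕ²/nₕ with Wₕ = Nₕ/52191:
  E: (3459/52191)²·(1−89/3459)·90000000/89 = 4327.5464
  A: (9230/52191)²·(1−577/9230)·13300000/577 = 675.85417
  C: (19504/52191)²·(1−3097/19504)·6435000/3097 = 244.10067
  D: (19998/52191)²·(1−1611/19998)·89770000/1611 = 7522.1483
  → Var(ȳ_str) = 12769.65.
Var(ȳ_srs) = (1 − 5374/52191)·88580000/5374 = 14785.839.
deff = 12769.65 / 14785.839 = 0.8636.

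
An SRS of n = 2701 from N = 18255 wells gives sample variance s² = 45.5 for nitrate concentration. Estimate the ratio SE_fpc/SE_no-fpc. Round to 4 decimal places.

f = n/N = 2701/18255 = 0.14795946.
SE_no-fpc = √(s²/n) = 0.12979065; SE_fpc = √((1−f)s²/n) = 0.11980461.
Ratio = √(1−f) = 0.92306042.

0.9231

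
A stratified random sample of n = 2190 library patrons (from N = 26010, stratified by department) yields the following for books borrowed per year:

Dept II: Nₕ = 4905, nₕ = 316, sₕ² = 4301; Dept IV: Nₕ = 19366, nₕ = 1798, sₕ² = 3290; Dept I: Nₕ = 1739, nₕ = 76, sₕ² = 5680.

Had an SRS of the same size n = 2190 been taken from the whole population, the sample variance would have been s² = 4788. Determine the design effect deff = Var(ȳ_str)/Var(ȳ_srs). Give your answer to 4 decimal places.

Var(ȳ_str) = Σ Wₕ²(1−fₕ)sₕ²/nₕ with Wₕ = Nₕ/26010:
  Dept II: (4905/26010)²·(1−316/4905)·4301/316 = 0.45285454
  Dept IV: (19366/26010)²·(1−1798/19366)·3290/1798 = 0.92021171
  Dept I: (1739/26010)²·(1−76/1739)·5680/76 = 0.31948161
  → Var(ȳ_str) = 1.6925479.
Var(ȳ_srs) = (1 − 2190/26010)·4788/2190 = 2.0022183.
deff = 1.6925479 / 2.0022183 = 0.8453.

0.8453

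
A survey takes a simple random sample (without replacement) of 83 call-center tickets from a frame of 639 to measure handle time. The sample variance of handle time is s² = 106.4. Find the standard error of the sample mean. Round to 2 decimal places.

1.06

Under SRS without replacement, Var(ȳ) = (1 − f)·s²/n with f = n/N = 83/639 = 0.12989045.
Var(ȳ) = (1 − 0.12989045)·106.4/83 = 0.87010955·1.2819277 = 1.1154175.
SE(ȳ) = √(1.1154175) = 1.06.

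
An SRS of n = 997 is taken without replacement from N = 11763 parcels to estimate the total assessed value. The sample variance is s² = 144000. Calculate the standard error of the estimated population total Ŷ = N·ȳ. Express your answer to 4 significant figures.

Var(Ŷ) = N²·Var(ȳ) = N²·(1 − n/N)·s²/n.
f = 997/11763 = 0.08475729; Var(ȳ) = 0.91524271·144000/997 = 132.19152.
Var(Ŷ) = 11763² · 132.19152 = 1.8291099 × 10^10.
SE(Ŷ) = √(1.8291099 × 10^10) = 135200.

135200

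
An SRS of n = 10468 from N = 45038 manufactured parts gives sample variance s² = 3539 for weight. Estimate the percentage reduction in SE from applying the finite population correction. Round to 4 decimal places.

f = n/N = 10468/45038 = 0.23242595.
SE_no-fpc = √(s²/n) = 0.58144471; SE_fpc = √((1−f)s²/n) = 0.50941129.
Ratio = √(1−f) = 0.87611303. Reduction = 100·(1 − 0.87611303) = 12.3887%.

12.3887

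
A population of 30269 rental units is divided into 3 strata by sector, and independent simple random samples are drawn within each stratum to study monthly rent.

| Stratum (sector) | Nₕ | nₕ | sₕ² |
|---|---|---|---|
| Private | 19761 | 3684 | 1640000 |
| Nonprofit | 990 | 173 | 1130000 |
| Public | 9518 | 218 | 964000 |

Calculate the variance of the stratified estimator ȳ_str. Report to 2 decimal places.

Var(ȳ_str) = Σₕ Wₕ²(1 − fₕ)sₕ²/nₕ with Wₕ = Nₕ/N, N = 30269.
Private: Wₕ = 0.65284615; term = 0.65284615²·(1 − 0.18642781)·1640000/3684 = 154.36257.
Nonprofit: Wₕ = 0.03270673; term = 0.03270673²·(1 − 0.17474747)·1130000/173 = 5.7662497.
Public: Wₕ = 0.31444712; term = 0.31444712²·(1 − 0.02290397)·964000/218 = 427.22144.
Sum = 587.35026.

587.35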